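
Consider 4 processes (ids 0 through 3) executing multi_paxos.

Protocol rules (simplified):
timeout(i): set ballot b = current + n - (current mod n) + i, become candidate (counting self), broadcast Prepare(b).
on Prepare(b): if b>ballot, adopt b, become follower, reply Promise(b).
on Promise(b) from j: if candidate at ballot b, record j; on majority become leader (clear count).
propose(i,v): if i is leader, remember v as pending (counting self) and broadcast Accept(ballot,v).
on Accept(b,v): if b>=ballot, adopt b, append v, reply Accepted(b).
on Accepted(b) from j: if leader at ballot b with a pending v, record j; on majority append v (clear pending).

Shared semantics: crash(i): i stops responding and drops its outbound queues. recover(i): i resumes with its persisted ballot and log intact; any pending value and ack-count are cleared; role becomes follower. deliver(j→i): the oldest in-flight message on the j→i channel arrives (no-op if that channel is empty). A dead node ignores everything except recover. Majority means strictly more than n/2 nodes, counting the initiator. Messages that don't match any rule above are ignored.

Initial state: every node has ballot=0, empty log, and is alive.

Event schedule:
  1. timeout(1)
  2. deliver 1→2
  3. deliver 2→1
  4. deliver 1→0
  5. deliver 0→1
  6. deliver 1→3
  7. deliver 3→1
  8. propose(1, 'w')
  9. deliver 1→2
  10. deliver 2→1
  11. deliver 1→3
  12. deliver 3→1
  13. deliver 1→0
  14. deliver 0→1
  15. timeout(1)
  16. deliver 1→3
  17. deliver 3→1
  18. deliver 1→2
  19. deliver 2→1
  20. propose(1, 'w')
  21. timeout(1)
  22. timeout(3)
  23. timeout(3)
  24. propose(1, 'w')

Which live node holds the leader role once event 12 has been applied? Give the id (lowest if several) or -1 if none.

1

[1] timeout(1) → N1(cand b5 [-])
[2] deliver 1→2 → N2(foll b5 [-])
[3] deliver 2→1 → ∅
[4] deliver 1→0 → N0(foll b5 [-])
[5] deliver 0→1 → N1(lead b5 [-])
[6] deliver 1→3 → N3(foll b5 [-])
[7] deliver 3→1 → ∅
[8] propose(1,'w') → ∅
[9] deliver 1→2 → N2(foll b5 [w])
[10] deliver 2→1 → ∅
[11] deliver 1→3 → N3(foll b5 [w])
[12] deliver 3→1 → N1(lead b5 [w])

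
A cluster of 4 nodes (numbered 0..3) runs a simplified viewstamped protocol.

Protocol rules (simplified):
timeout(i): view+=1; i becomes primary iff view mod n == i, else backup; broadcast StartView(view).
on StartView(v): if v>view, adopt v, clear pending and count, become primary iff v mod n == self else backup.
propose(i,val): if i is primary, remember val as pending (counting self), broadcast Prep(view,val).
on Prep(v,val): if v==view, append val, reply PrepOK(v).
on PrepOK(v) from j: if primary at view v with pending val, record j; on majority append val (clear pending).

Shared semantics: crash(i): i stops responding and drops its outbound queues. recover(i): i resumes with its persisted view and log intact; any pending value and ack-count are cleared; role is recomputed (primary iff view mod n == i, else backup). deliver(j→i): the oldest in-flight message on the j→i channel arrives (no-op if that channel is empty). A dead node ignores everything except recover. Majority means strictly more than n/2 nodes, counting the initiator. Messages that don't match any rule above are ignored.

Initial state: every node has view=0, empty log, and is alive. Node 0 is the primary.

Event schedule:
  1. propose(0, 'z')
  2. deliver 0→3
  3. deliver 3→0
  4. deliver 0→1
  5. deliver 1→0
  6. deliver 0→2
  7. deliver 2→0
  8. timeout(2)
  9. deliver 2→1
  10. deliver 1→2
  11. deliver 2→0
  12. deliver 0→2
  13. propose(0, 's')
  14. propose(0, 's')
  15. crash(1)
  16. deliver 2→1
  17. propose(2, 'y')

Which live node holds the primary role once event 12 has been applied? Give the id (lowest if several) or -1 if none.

e1 propose(0,'z'): ·
e2 deliver 0→3: 3[back,v=0,z]
e3 deliver 3→0: ·
e4 deliver 0→1: 1[back,v=0,z]
e5 deliver 1→0: 0[prim,v=0,z]
e6 deliver 0→2: 2[back,v=0,z]
e7 deliver 2→0: ·
e8 timeout(2): 2[back,v=1,z]
e9 deliver 2→1: 1[prim,v=1,z]
e10 deliver 1→2: ·
e11 deliver 2→0: 0[back,v=1,z]
e12 deliver 0→2: ·

1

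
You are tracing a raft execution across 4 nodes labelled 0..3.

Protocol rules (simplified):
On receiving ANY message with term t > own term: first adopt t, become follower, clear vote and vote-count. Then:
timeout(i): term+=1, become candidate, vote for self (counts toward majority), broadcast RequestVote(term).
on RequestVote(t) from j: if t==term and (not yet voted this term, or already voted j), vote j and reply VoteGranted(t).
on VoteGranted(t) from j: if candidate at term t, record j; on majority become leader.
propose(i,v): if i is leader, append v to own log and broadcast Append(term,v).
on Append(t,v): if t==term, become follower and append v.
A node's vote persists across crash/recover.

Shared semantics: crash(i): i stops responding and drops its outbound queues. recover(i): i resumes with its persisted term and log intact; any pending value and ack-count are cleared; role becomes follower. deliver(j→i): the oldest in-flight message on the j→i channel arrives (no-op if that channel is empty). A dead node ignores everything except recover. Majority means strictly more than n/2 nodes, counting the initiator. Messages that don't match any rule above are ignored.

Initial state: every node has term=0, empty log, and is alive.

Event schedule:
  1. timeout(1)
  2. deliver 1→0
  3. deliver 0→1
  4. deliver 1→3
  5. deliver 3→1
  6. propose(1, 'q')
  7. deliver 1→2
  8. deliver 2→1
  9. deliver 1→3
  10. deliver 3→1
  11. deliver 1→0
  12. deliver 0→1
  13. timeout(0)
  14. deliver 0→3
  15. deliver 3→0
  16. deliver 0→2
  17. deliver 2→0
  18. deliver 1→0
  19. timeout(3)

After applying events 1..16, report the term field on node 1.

1. timeout(1):  <1:cand t1 ->
2. deliver 1→0:  <0:foll t1 ->
3. deliver 0→1:  nop
4. deliver 1→3:  <3:foll t1 ->
5. deliver 3→1:  <1:lead t1 ->
6. propose(1,'q'):  <1:lead t1 q>
7. deliver 1→2:  <2:foll t1 ->
8. deliver 2→1:  nop
9. deliver 1→3:  <3:foll t1 q>
10. deliver 3→1:  nop
11. deliver 1→0:  <0:foll t1 q>
12. deliver 0→1:  nop
13. timeout(0):  <0:cand t2 q>
14. deliver 0→3:  <3:foll t2 q>
15. deliver 3→0:  nop
16. deliver 0→2:  <2:foll t2 ->

1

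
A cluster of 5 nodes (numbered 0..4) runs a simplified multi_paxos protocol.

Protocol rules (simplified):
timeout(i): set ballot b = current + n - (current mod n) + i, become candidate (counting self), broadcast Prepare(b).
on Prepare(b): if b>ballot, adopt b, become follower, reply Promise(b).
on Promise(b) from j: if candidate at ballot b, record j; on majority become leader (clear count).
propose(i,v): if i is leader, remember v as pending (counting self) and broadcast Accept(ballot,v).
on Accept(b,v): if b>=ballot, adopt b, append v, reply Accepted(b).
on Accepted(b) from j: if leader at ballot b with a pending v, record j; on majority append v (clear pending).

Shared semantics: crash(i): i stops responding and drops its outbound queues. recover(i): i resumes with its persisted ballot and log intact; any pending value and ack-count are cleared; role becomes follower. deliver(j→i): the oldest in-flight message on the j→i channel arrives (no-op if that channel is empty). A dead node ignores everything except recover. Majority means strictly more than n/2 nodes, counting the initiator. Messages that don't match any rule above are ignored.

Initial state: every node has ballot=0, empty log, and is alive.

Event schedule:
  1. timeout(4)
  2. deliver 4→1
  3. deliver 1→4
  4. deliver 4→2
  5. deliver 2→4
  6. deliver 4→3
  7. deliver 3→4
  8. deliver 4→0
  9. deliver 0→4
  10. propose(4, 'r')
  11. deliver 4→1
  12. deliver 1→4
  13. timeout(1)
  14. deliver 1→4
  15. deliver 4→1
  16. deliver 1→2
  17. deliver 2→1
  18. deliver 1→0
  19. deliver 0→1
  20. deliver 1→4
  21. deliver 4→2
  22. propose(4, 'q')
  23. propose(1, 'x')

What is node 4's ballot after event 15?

step 1 timeout(4): 4={cand,b=9,log=-}
step 2 deliver 4→1: 1={foll,b=9,log=-}
step 3 deliver 1→4: —
step 4 deliver 4→2: 2={foll,b=9,log=-}
step 5 deliver 2→4: 4={lead,b=9,log=-}
step 6 deliver 4→3: 3={foll,b=9,log=-}
step 7 deliver 3→4: —
step 8 deliver 4→0: 0={foll,b=9,log=-}
step 9 deliver 0→4: —
step 10 propose(4,'r'): —
step 11 deliver 4→1: 1={foll,b=9,log=r}
step 12 deliver 1→4: —
step 13 timeout(1): 1={cand,b=11,log=r}
step 14 deliver 1→4: 4={foll,b=11,log=-}
step 15 deliver 4→1: —

11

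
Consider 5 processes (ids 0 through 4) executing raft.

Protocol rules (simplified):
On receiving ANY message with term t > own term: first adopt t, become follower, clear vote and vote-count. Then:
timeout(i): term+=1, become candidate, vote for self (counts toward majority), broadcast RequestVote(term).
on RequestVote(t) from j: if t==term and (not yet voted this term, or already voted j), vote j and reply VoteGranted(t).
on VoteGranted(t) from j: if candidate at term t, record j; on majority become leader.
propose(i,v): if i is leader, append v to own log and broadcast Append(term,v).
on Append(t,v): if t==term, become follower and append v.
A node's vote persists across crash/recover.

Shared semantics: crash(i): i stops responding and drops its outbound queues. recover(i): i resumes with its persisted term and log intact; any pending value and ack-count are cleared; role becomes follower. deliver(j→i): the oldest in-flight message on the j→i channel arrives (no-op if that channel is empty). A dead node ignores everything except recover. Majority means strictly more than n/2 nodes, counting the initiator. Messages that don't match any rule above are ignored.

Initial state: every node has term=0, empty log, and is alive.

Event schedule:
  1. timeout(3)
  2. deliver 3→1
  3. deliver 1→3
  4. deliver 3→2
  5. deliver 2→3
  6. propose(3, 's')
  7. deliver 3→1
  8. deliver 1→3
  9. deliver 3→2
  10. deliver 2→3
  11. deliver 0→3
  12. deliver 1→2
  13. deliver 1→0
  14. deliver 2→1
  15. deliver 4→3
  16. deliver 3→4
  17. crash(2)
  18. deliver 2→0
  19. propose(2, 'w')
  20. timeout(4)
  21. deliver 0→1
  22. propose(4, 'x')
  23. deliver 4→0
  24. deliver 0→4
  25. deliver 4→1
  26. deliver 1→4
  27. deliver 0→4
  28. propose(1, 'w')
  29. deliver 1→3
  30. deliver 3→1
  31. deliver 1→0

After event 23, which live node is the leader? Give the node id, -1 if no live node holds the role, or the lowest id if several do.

1. timeout(3):  <3:cand t1 ->
2. deliver 3→1:  <1:foll t1 ->
3. deliver 1→3:  nop
4. deliver 3→2:  <2:foll t1 ->
5. deliver 2→3:  <3:lead t1 ->
6. propose(3,'s'):  <3:lead t1 s>
7. deliver 3→1:  <1:foll t1 s>
8. deliver 1→3:  nop
9. deliver 3→2:  <2:foll t1 s>
10. deliver 2→3:  nop
11. deliver 0→3:  nop
12. deliver 1→2:  nop
13. deliver 1→0:  nop
14. deliver 2→1:  nop
15. deliver 4→3:  nop
16. deliver 3→4:  <4:foll t1 ->
17. crash(2):  <2:✗foll t1 s>
18. deliver 2→0:  nop
19. propose(2,'w'):  nop
20. timeout(4):  <4:cand t2 ->
21. deliver 0→1:  nop
22. propose(4,'x'):  nop
23. deliver 4→0:  <0:foll t2 ->

3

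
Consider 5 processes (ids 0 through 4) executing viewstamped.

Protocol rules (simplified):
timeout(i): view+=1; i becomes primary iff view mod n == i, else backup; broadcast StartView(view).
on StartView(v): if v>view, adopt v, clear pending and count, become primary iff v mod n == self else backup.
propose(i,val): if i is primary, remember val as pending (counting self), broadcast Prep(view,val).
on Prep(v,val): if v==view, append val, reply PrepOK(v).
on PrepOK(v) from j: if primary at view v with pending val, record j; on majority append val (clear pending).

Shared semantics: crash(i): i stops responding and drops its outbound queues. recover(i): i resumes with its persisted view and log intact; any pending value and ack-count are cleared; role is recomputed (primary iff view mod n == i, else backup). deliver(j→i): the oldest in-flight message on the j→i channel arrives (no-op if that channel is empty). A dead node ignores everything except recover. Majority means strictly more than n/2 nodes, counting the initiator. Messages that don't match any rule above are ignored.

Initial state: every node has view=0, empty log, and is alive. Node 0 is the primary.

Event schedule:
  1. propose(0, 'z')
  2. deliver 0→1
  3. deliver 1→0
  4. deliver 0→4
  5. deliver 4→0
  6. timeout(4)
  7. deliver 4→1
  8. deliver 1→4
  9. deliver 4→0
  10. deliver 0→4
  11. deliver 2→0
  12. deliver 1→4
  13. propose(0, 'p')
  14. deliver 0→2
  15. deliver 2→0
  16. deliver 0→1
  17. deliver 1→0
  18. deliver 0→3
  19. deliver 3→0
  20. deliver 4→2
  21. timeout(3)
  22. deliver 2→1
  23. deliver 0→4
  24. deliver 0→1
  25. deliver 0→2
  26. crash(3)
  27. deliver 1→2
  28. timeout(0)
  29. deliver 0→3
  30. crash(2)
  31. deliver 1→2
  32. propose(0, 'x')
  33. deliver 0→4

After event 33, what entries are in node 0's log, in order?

z

[1] propose(0,'z') → ∅
[2] deliver 0→1 → N1(back v0 [z])
[3] deliver 1→0 → ∅
[4] deliver 0→4 → N4(back v0 [z])
[5] deliver 4→0 → N0(prim v0 [z])
[6] timeout(4) → N4(back v1 [z])
[7] deliver 4→1 → N1(prim v1 [z])
[8] deliver 1→4 → ∅
[9] deliver 4→0 → N0(back v1 [z])
[10] deliver 0→4 → ∅
[11] deliver 2→0 → ∅
[12] deliver 1→4 → ∅
[13] propose(0,'p') → ∅
[14] deliver 0→2 → N2(back v0 [z])
[15] deliver 2→0 → ∅
[16] deliver 0→1 → ∅
[17] deliver 1→0 → ∅
[18] deliver 0→3 → N3(back v0 [z])
[19] deliver 3→0 → ∅
[20] deliver 4→2 → N2(back v1 [z])
[21] timeout(3) → N3(back v1 [z])
[22] deliver 2→1 → ∅
[23] deliver 0→4 → ∅
[24] deliver 0→1 → ∅
[25] deliver 0→2 → ∅
[26] crash(3) → N3(✗back v1 [z])
[27] deliver 1→2 → ∅
[28] timeout(0) → N0(back v2 [z])
[29] deliver 0→3 → ∅
[30] crash(2) → N2(✗back v1 [z])
[31] deliver 1→2 → ∅
[32] propose(0,'x') → ∅
[33] deliver 0→4 → N4(back v2 [z])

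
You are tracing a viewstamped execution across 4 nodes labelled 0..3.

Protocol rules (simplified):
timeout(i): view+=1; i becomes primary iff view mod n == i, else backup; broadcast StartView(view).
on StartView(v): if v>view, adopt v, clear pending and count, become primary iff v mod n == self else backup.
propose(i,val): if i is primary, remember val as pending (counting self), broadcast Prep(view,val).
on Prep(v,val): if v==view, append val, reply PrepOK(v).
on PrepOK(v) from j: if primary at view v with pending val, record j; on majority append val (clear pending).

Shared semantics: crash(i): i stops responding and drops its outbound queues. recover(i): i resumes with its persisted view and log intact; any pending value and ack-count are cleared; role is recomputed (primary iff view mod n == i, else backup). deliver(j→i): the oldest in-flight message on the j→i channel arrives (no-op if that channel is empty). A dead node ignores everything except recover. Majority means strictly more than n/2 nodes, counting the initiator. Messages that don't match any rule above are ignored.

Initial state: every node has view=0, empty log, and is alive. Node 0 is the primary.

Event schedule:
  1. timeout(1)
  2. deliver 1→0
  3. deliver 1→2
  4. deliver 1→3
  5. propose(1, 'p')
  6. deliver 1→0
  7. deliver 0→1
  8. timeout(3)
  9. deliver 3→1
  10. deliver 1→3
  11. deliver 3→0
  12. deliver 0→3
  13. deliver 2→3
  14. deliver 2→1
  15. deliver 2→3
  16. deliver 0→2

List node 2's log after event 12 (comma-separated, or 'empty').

empty

step 1 timeout(1): 1={prim,v=1,log=-}
step 2 deliver 1→0: 0={back,v=1,log=-}
step 3 deliver 1→2: 2={back,v=1,log=-}
step 4 deliver 1→3: 3={back,v=1,log=-}
step 5 propose(1,'p'): —
step 6 deliver 1→0: 0={back,v=1,log=p}
step 7 deliver 0→1: —
step 8 timeout(3): 3={back,v=2,log=-}
step 9 deliver 3→1: 1={back,v=2,log=-}
step 10 deliver 1→3: —
step 11 deliver 3→0: 0={back,v=2,log=p}
step 12 deliver 0→3: —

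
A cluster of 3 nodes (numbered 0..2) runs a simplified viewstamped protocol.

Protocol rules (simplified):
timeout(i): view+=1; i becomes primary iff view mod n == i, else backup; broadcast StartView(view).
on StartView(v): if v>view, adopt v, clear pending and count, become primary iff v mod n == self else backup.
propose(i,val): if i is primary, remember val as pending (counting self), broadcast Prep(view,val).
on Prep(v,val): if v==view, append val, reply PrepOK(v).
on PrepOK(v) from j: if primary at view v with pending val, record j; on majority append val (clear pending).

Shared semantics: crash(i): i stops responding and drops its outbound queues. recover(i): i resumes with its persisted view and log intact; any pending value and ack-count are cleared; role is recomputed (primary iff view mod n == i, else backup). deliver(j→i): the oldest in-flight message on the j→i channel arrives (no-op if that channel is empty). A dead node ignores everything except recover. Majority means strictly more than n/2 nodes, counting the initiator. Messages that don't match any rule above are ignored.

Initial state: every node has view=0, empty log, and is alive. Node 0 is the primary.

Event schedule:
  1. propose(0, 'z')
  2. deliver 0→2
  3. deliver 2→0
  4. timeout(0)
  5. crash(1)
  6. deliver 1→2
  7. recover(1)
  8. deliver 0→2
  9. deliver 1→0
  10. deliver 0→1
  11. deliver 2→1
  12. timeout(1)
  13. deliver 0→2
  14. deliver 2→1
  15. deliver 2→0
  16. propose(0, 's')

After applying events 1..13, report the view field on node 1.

1

1. propose(0,'z'):  nop
2. deliver 0→2:  <2:back v0 z>
3. deliver 2→0:  <0:prim v0 z>
4. timeout(0):  <0:back v1 z>
5. crash(1):  <1:✗back v0 ->
6. deliver 1→2:  nop
7. recover(1):  <1:back v0 ->
8. deliver 0→2:  <2:back v1 z>
9. deliver 1→0:  nop
10. deliver 0→1:  <1:back v0 z>
11. deliver 2→1:  nop
12. timeout(1):  <1:prim v1 z>
13. deliver 0→2:  nop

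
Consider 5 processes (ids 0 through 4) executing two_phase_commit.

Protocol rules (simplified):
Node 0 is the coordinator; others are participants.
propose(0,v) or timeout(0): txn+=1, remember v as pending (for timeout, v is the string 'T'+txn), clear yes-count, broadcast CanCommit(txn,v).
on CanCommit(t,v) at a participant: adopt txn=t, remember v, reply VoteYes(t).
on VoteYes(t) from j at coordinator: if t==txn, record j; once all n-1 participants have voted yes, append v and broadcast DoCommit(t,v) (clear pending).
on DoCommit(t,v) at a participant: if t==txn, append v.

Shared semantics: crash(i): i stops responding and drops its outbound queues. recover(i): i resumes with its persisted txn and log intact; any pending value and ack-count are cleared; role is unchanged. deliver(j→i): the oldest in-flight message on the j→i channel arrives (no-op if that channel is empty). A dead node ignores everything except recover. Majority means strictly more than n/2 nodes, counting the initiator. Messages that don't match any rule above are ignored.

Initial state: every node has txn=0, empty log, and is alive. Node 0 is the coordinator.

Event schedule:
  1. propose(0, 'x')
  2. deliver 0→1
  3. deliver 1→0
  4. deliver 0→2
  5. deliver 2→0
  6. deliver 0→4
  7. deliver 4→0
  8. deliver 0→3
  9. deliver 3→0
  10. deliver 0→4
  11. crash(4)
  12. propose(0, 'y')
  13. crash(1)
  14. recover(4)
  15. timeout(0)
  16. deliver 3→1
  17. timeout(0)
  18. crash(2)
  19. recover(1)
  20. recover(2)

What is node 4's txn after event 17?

1

1. propose(0,'x'):  <0:coor t1 ->
2. deliver 0→1:  <1:part t1 ->
3. deliver 1→0:  nop
4. deliver 0→2:  <2:part t1 ->
5. deliver 2→0:  nop
6. deliver 0→4:  <4:part t1 ->
7. deliver 4→0:  nop
8. deliver 0→3:  <3:part t1 ->
9. deliver 3→0:  <0:coor t1 x>
10. deliver 0→4:  <4:part t1 x>
11. crash(4):  <4:✗part t1 x>
12. propose(0,'y'):  <0:coor t2 x>
13. crash(1):  <1:✗part t1 ->
14. recover(4):  <4:part t1 x>
15. timeout(0):  <0:coor t3 x>
16. deliver 3→1:  nop
17. timeout(0):  <0:coor t4 x>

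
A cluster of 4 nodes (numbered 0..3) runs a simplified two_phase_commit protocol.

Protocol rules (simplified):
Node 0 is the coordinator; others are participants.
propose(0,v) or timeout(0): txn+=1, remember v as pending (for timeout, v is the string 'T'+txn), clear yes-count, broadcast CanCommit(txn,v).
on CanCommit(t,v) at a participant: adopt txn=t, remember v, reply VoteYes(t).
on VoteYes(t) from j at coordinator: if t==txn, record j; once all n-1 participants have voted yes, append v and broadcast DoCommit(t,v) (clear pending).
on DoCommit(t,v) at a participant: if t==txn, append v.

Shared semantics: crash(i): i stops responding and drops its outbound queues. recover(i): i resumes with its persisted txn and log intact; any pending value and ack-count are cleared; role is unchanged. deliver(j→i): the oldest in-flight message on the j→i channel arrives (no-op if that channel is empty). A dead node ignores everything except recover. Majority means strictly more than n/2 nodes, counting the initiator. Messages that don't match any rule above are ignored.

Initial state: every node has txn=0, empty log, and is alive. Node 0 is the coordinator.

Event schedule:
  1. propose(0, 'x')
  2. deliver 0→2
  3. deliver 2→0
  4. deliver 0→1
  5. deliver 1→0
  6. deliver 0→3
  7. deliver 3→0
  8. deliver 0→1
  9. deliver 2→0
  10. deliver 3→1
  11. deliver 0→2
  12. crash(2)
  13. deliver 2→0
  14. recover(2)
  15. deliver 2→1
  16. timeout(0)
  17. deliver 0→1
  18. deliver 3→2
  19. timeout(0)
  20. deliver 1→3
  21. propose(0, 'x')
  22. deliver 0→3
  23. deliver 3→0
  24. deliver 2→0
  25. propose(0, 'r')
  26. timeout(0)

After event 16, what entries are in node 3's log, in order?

e1 propose(0,'x'): 0[coor,t=1,-]
e2 deliver 0→2: 2[part,t=1,-]
e3 deliver 2→0: ·
e4 deliver 0→1: 1[part,t=1,-]
e5 deliver 1→0: ·
e6 deliver 0→3: 3[part,t=1,-]
e7 deliver 3→0: 0[coor,t=1,x]
e8 deliver 0→1: 1[part,t=1,x]
e9 deliver 2→0: ·
e10 deliver 3→1: ·
e11 deliver 0→2: 2[part,t=1,x]
e12 crash(2): 2[✗part,t=1,x]
e13 deliver 2→0: ·
e14 recover(2): 2[part,t=1,x]
e15 deliver 2→1: ·
e16 timeout(0): 0[coor,t=2,x]

empty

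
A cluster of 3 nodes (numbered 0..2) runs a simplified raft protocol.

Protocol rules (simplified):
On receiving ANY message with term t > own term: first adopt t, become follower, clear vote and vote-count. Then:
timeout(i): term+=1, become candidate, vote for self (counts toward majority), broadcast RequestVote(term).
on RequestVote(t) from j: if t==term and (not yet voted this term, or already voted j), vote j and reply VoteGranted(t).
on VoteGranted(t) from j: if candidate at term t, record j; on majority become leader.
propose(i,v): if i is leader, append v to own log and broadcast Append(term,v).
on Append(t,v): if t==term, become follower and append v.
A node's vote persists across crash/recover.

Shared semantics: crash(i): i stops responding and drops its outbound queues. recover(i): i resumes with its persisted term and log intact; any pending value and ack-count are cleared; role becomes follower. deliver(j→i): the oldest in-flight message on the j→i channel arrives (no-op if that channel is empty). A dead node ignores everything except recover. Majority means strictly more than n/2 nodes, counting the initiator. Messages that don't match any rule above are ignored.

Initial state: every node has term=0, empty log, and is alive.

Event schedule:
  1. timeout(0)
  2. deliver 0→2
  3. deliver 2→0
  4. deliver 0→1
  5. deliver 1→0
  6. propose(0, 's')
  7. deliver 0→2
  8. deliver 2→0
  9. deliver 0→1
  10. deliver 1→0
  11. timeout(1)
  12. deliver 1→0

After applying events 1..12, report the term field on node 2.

1

e1 timeout(0): 0[cand,t=1,-]
e2 deliver 0→2: 2[foll,t=1,-]
e3 deliver 2→0: 0[lead,t=1,-]
e4 deliver 0→1: 1[foll,t=1,-]
e5 deliver 1→0: ·
e6 propose(0,'s'): 0[lead,t=1,s]
e7 deliver 0→2: 2[foll,t=1,s]
e8 deliver 2→0: ·
e9 deliver 0→1: 1[foll,t=1,s]
e10 deliver 1→0: ·
e11 timeout(1): 1[cand,t=2,s]
e12 deliver 1→0: 0[foll,t=2,s]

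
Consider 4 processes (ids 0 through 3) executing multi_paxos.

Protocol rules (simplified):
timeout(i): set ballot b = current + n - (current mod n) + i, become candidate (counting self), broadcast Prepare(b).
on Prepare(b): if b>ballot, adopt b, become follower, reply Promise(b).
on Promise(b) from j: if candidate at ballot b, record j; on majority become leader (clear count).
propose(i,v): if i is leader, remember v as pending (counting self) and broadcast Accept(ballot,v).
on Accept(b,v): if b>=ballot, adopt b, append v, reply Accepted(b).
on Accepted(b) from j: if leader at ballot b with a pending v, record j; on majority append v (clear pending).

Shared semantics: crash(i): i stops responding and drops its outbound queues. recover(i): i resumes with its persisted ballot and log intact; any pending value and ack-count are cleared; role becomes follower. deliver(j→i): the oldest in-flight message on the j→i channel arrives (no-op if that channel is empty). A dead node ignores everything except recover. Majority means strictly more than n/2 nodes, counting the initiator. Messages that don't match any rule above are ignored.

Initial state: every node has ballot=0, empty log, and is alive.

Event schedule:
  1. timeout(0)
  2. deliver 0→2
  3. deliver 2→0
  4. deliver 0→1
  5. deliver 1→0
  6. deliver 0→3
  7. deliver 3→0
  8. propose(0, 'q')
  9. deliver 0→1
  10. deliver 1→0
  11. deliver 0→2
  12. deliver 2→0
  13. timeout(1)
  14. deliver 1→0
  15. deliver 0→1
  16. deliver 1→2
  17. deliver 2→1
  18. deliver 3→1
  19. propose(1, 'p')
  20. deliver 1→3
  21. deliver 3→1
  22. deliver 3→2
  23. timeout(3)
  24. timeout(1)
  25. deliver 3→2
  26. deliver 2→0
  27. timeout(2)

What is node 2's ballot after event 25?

15

step 1 timeout(0): 0={cand,b=4,log=-}
step 2 deliver 0→2: 2={foll,b=4,log=-}
step 3 deliver 2→0: —
step 4 deliver 0→1: 1={foll,b=4,log=-}
step 5 deliver 1→0: 0={lead,b=4,log=-}
step 6 deliver 0→3: 3={foll,b=4,log=-}
step 7 deliver 3→0: —
step 8 propose(0,'q'): —
step 9 deliver 0→1: 1={foll,b=4,log=q}
step 10 deliver 1→0: —
step 11 deliver 0→2: 2={foll,b=4,log=q}
step 12 deliver 2→0: 0={lead,b=4,log=q}
step 13 timeout(1): 1={cand,b=9,log=q}
step 14 deliver 1→0: 0={foll,b=9,log=q}
step 15 deliver 0→1: —
step 16 deliver 1→2: 2={foll,b=9,log=q}
step 17 deliver 2→1: 1={lead,b=9,log=q}
step 18 deliver 3→1: —
step 19 propose(1,'p'): —
step 20 deliver 1→3: 3={foll,b=9,log=-}
step 21 deliver 3→1: —
step 22 deliver 3→2: —
step 23 timeout(3): 3={cand,b=15,log=-}
step 24 timeout(1): 1={cand,b=13,log=q}
step 25 deliver 3→2: 2={foll,b=15,log=q}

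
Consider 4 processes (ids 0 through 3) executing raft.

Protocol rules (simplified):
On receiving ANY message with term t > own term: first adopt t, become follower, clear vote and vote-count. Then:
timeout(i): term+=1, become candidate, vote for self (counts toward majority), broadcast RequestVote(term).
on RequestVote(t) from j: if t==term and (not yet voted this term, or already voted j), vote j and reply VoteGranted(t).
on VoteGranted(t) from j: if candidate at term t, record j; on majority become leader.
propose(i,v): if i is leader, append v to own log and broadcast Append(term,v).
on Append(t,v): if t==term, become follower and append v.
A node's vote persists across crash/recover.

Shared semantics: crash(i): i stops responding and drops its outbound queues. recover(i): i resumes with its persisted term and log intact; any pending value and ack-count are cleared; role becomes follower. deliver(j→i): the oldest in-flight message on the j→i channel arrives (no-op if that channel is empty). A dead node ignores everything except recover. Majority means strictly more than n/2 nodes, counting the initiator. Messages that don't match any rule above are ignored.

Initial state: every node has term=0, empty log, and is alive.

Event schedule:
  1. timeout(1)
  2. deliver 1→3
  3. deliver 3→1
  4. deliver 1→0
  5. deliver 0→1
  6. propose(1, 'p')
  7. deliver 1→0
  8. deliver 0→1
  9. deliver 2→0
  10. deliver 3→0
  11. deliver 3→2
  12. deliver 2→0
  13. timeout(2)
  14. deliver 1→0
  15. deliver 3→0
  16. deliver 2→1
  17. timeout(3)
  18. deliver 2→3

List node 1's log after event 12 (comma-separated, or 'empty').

p

step 1 timeout(1): 1={cand,t=1,log=-}
step 2 deliver 1→3: 3={foll,t=1,log=-}
step 3 deliver 3→1: —
step 4 deliver 1→0: 0={foll,t=1,log=-}
step 5 deliver 0→1: 1={lead,t=1,log=-}
step 6 propose(1,'p'): 1={lead,t=1,log=p}
step 7 deliver 1→0: 0={foll,t=1,log=p}
step 8 deliver 0→1: —
step 9 deliver 2→0: —
step 10 deliver 3→0: —
step 11 deliver 3→2: —
step 12 deliver 2→0: —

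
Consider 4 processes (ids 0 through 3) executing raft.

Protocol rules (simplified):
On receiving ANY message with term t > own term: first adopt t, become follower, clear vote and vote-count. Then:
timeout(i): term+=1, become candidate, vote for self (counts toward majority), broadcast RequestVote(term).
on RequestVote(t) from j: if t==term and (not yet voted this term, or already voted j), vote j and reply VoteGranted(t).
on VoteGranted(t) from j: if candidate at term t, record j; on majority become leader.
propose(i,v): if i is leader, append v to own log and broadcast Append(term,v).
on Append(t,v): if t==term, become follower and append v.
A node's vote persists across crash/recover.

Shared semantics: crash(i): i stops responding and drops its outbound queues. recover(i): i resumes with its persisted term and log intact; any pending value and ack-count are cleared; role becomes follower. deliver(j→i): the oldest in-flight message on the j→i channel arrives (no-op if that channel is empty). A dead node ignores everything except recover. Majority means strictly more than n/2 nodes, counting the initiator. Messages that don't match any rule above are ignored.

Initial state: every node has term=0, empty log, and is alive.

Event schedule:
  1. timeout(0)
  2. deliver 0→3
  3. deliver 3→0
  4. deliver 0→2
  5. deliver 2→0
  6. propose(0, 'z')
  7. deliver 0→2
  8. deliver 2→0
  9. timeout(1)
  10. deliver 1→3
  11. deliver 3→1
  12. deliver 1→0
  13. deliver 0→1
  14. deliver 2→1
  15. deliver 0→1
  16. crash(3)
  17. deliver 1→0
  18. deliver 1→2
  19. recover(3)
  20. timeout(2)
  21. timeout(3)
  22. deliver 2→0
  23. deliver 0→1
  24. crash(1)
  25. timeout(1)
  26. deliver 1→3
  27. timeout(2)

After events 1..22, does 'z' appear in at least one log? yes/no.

yes

[1] timeout(0) → N0(cand t1 [-])
[2] deliver 0→3 → N3(foll t1 [-])
[3] deliver 3→0 → ∅
[4] deliver 0→2 → N2(foll t1 [-])
[5] deliver 2→0 → N0(lead t1 [-])
[6] propose(0,'z') → N0(lead t1 [z])
[7] deliver 0→2 → N2(foll t1 [z])
[8] deliver 2→0 → ∅
[9] timeout(1) → N1(cand t1 [-])
[10] deliver 1→3 → ∅
[11] deliver 3→1 → ∅
[12] deliver 1→0 → ∅
[13] deliver 0→1 → ∅
[14] deliver 2→1 → ∅
[15] deliver 0→1 → N1(foll t1 [z])
[16] crash(3) → N3(✗foll t1 [-])
[17] deliver 1→0 → ∅
[18] deliver 1→2 → ∅
[19] recover(3) → N3(foll t1 [-])
[20] timeout(2) → N2(cand t2 [z])
[21] timeout(3) → N3(cand t2 [-])
[22] deliver 2→0 → N0(foll t2 [z])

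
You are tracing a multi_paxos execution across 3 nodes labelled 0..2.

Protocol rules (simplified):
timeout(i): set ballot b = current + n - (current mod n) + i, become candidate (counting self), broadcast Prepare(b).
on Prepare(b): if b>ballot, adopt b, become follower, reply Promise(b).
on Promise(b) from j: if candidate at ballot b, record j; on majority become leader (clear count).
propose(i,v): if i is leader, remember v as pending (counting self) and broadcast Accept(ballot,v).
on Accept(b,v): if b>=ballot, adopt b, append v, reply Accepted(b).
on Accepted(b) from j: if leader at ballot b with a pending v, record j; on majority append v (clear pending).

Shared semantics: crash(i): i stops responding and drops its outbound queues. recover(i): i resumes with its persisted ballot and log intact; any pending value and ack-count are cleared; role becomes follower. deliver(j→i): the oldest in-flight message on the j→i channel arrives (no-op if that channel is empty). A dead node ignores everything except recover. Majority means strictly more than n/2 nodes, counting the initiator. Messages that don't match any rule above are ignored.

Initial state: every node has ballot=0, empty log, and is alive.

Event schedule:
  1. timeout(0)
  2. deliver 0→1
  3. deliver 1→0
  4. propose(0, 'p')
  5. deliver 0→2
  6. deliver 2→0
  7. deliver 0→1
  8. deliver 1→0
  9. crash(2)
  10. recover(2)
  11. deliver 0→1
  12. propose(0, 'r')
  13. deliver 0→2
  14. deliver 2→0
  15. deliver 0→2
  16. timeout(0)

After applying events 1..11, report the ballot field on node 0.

after 1 — timeout(0): n0:cand/b3/[-]
after 2 — deliver 0→1: n1:foll/b3/[-]
after 3 — deliver 1→0: n0:lead/b3/[-]
after 4 — propose(0,'p'): ·
after 5 — deliver 0→2: n2:foll/b3/[-]
after 6 — deliver 2→0: ·
after 7 — deliver 0→1: n1:foll/b3/[p]
after 8 — deliver 1→0: n0:lead/b3/[p]
after 9 — crash(2): n2:✗foll/b3/[-]
after 10 — recover(2): n2:foll/b3/[-]
after 11 — deliver 0→1: ·

3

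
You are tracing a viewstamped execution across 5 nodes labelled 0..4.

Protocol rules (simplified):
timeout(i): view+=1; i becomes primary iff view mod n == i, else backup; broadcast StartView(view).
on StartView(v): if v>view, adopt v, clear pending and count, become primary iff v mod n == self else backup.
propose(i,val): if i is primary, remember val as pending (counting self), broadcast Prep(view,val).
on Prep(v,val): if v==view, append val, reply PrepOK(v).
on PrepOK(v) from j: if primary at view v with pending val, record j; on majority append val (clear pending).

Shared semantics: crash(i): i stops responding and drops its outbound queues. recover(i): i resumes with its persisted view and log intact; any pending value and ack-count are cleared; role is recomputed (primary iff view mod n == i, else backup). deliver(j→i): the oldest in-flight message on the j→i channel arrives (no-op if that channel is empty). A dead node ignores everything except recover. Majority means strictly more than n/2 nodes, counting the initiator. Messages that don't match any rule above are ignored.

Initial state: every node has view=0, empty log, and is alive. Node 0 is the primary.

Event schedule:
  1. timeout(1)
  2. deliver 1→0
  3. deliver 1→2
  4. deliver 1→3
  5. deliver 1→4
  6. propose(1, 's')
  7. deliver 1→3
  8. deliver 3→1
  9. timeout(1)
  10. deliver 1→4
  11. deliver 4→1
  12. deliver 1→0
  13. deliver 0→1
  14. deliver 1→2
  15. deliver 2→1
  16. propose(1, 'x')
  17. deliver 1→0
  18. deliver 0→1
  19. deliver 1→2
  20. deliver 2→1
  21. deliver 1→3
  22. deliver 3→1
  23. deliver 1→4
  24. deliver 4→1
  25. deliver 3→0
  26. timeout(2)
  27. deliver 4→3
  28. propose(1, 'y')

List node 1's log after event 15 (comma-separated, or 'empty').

empty

e1 timeout(1): 1[prim,v=1,-]
e2 deliver 1→0: 0[back,v=1,-]
e3 deliver 1→2: 2[back,v=1,-]
e4 deliver 1→3: 3[back,v=1,-]
e5 deliver 1→4: 4[back,v=1,-]
e6 propose(1,'s'): ·
e7 deliver 1→3: 3[back,v=1,s]
e8 deliver 3→1: ·
e9 timeout(1): 1[back,v=2,-]
e10 deliver 1→4: 4[back,v=1,s]
e11 deliver 4→1: ·
e12 deliver 1→0: 0[back,v=1,s]
e13 deliver 0→1: ·
e14 deliver 1→2: 2[back,v=1,s]
e15 deliver 2→1: ·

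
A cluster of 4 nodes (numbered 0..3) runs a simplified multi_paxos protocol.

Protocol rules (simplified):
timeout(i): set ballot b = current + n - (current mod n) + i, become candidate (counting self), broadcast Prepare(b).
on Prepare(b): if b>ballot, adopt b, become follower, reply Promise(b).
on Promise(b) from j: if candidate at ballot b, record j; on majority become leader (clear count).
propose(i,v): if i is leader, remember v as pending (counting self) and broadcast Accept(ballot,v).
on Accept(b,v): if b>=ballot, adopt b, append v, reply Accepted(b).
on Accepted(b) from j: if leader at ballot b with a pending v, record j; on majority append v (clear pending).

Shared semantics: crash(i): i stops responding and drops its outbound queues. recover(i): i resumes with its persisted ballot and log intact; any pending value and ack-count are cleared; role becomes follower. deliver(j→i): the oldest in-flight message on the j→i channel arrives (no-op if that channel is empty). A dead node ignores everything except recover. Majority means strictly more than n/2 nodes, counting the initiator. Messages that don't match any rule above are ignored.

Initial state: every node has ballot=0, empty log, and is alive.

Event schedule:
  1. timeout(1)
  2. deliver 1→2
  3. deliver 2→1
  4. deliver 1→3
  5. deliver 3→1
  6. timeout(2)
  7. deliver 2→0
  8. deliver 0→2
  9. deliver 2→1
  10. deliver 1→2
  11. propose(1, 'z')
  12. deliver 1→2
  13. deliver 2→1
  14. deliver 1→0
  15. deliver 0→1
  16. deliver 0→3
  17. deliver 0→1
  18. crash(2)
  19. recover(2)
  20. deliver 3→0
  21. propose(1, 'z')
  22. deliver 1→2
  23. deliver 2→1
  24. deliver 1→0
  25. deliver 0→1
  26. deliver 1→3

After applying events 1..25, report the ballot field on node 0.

[1] timeout(1) → N1(cand b5 [-])
[2] deliver 1→2 → N2(foll b5 [-])
[3] deliver 2→1 → ∅
[4] deliver 1→3 → N3(foll b5 [-])
[5] deliver 3→1 → N1(lead b5 [-])
[6] timeout(2) → N2(cand b10 [-])
[7] deliver 2→0 → N0(foll b10 [-])
[8] deliver 0→2 → ∅
[9] deliver 2→1 → N1(foll b10 [-])
[10] deliver 1→2 → N2(lead b10 [-])
[11] propose(1,'z') → ∅
[12] deliver 1→2 → ∅
[13] deliver 2→1 → ∅
[14] deliver 1→0 → ∅
[15] deliver 0→1 → ∅
[16] deliver 0→3 → ∅
[17] deliver 0→1 → ∅
[18] crash(2) → N2(✗lead b10 [-])
[19] recover(2) → N2(foll b10 [-])
[20] deliver 3→0 → ∅
[21] propose(1,'z') → ∅
[22] deliver 1→2 → ∅
[23] deliver 2→1 → ∅
[24] deliver 1→0 → ∅
[25] deliver 0→1 → ∅

10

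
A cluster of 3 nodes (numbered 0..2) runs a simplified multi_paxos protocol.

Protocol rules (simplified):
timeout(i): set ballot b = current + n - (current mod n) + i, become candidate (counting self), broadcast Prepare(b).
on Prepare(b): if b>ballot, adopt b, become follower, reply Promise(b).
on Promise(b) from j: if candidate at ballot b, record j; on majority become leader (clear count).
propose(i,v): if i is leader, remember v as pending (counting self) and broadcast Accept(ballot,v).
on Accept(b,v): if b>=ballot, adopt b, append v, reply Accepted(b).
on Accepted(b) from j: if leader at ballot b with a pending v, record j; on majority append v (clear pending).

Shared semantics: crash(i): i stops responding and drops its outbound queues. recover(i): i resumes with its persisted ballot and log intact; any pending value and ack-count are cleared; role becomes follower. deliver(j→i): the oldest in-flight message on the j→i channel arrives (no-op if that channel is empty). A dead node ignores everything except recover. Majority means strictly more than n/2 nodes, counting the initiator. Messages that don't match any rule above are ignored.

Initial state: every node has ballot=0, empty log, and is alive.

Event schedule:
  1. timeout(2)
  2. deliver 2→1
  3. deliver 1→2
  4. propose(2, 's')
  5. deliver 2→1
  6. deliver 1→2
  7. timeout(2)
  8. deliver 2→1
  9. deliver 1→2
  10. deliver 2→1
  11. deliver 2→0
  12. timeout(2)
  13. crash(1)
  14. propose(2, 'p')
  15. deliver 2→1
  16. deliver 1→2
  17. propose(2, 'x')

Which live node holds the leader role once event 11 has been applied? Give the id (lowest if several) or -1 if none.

after 1 — timeout(2): n2:cand/b5/[-]
after 2 — deliver 2→1: n1:foll/b5/[-]
after 3 — deliver 1→2: n2:lead/b5/[-]
after 4 — propose(2,'s'): ·
after 5 — deliver 2→1: n1:foll/b5/[s]
after 6 — deliver 1→2: n2:lead/b5/[s]
after 7 — timeout(2): n2:cand/b8/[s]
after 8 — deliver 2→1: n1:foll/b8/[s]
after 9 — deliver 1→2: n2:lead/b8/[s]
after 10 — deliver 2→1: ·
after 11 — deliver 2→0: n0:foll/b5/[-]

2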